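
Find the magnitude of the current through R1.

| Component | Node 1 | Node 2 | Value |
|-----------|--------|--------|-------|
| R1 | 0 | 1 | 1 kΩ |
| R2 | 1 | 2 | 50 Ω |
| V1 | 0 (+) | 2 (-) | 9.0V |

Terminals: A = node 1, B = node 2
Nodal analysis, taking node 2 as the 0 V reference.
Source V1 fixes V_0 = 9 V.
KCL at each unknown node (sum of currents leaving = 0; resistances in Ω):
  Node 1: (V_1 - 9)/1000 + (V_1 - 0)/50 = 0
Collecting terms: 0.021 × V_1 = 0.009  =>  V_1 = 0.4286 V
I_R1 = (V_0 - V_1)/R1 = (9 - 0.4286)/1000 = 0.008571 A
|I_R1| = 0.008571 A

Final answer: |I_R1| = 0.008571 A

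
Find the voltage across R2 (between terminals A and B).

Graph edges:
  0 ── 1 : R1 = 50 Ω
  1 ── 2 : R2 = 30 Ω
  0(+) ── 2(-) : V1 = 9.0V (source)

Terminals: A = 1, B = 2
R1 and R2 are in series across V1 (node 0 → node 1 → node 2), and the output A–B is taken across R2, so this is a voltage divider.
Series current: I = V1/(R1 + R2) = 9/(50 + 30) = 9/80 = 0.1125 A
V_R2 = I × R2 = V1 × R2/(R1 + R2) = 9 × 30/80 = 3.375 V

Final answer: 3.375 V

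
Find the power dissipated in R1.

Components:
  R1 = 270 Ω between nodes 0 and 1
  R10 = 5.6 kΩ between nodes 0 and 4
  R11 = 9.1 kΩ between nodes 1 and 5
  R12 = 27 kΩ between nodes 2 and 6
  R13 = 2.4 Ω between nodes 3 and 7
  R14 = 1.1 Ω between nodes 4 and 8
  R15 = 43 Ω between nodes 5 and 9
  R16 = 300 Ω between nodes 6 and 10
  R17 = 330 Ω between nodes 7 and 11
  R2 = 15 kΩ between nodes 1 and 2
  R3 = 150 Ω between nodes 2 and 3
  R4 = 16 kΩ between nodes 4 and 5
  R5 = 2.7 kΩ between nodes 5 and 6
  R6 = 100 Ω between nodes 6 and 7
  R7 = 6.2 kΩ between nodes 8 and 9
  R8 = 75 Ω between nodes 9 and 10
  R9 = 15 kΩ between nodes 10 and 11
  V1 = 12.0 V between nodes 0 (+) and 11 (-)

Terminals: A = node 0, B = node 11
Nodal analysis, taking node 11 as the 0 V reference.
Source V1 fixes V_0 = 12 V.
KCL at each unknown node (sum of currents leaving = 0; resistances in Ω):
  Node 1: (V_1 - 12)/270 + (V_1 - V_2)/15000 + (V_1 - V_5)/9100 = 0
  Node 2: (V_2 - V_1)/15000 + (V_2 - V_3)/150 + (V_2 - V_6)/27000 = 0
  Node 3: (V_3 - V_2)/150 + (V_3 - V_7)/2.4 = 0
  Node 4: (V_4 - V_5)/16000 + (V_4 - 12)/5600 + (V_4 - V_8)/1.1 = 0
  Node 5: (V_5 - V_4)/16000 + (V_5 - V_6)/2700 + (V_5 - V_1)/9100 + (V_5 - V_9)/43 = 0
  Node 6: (V_6 - V_5)/2700 + (V_6 - V_7)/100 + (V_6 - V_2)/27000 + (V_6 - V_10)/300 = 0
  Node 7: (V_7 - V_6)/100 + (V_7 - V_3)/2.4 + (V_7 - 0)/330 = 0
  Node 8: (V_8 - V_9)/6200 + (V_8 - V_4)/1.1 = 0
  Node 9: (V_9 - V_8)/6200 + (V_9 - V_10)/75 + (V_9 - V_5)/43 = 0
  Node 10: (V_10 - V_9)/75 + (V_10 - 0)/15000 + (V_10 - V_6)/300 = 0
Collecting terms (coefficients in siemens):
  0.00388·V_1 - 0.00006667·V_2 - 0.0001099·V_5 = 0.04444
  0.00677·V_2 - 0.00006667·V_1 - 0.006667·V_3 - 0.00003704·V_6 = 0
  0.4233·V_3 - 0.006667·V_2 - 0.4167·V_7 = 0
  0.9093·V_4 - 0.0000625·V_5 - 0.9091·V_8 = 0.002143
  0.0238·V_5 - 0.0001099·V_1 - 0.0000625·V_4 - 0.0003704·V_6 - 0.02326·V_9 = 0
  0.01374·V_6 - 0.00003704·V_2 - 0.0003704·V_5 - 0.01·V_7 - 0.003333·V_10 = 0
  0.4297·V_7 - 0.4167·V_3 - 0.01·V_6 = 0
  0.9093·V_8 - 0.9091·V_4 - 0.0001613·V_9 = 0
  0.03675·V_9 - 0.02326·V_5 - 0.0001613·V_8 - 0.01333·V_10 = 0
  0.01673·V_10 - 0.003333·V_6 - 0.01333·V_9 = 0
Solving these 10 simultaneous equations (Gaussian elimination) gives:
  V_1 = 11.52 V, V_2 = 0.993 V, V_3 = 0.8872 V, V_4 = 6.299 V
  V_5 = 1.784 V, V_6 = 1.083 V, V_7 = 0.8855 V, V_8 = 6.299 V
  V_9 = 1.737 V, V_10 = 1.6 V
I_R1 = (V_0 - V_1)/R1 = (12 - 11.52)/270 = 0.001772 A
P_R1 = I_R1² × R1 = (0.001772)² × 270 = 0.0008478 W

Final answer: 0.0008478 W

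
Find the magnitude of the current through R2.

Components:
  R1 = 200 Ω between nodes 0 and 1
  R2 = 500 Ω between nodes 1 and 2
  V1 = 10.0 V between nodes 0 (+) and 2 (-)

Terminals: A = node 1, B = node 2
Nodal analysis, taking node 2 as the 0 V reference.
Source V1 fixes V_0 = 10 V.
KCL at each unknown node (sum of currents leaving = 0; resistances in Ω):
  Node 1: (V_1 - 10)/200 + (V_1 - 0)/500 = 0
Collecting terms: 0.007 × V_1 = 0.05  =>  V_1 = 7.143 V
I_R2 = (V_1 - V_2)/R2 = (7.143 - 0)/500 = 0.01429 A
|I_R2| = 0.01429 A

Final answer: |I_R2| = 0.01429 A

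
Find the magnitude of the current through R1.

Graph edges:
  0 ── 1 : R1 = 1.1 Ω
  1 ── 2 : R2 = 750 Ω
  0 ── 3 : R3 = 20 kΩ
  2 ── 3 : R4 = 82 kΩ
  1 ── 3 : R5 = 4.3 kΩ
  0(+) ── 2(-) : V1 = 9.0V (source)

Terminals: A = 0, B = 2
Nodal analysis, taking node 2 as the 0 V reference.
Source V1 fixes V_0 = 9 V.
KCL at each unknown node (sum of currents leaving = 0; resistances in Ω):
  Node 1: (V_1 - 9)/1.1 + (V_1 - 0)/750 + (V_1 - V_3)/4300 = 0
  Node 3: (V_3 - 9)/20000 + (V_3 - 0)/82000 + (V_3 - V_1)/4300 = 0
Collecting terms (coefficients in siemens):
  0.9107·V_1 - 0.0002326·V_3 = 8.182
  0.0002948·V_3 - 0.0002326·V_1 = 0.00045
Determinant D = (0.9107)(0.0002948) - (-0.0002326)(-0.0002326) = 0.0002684
V_1 = [(8.182)(0.0002948) - (-0.0002326)(0.00045)]/D = 8.987 V
V_3 = [(0.9107)(0.00045) - (8.182)(-0.0002326)]/D = 8.617 V
I_R1 = (V_0 - V_1)/R1 = (9 - 8.987)/1.1 = 0.01207 A
|I_R1| = 0.01207 A

Final answer: |I_R1| = 0.01207 A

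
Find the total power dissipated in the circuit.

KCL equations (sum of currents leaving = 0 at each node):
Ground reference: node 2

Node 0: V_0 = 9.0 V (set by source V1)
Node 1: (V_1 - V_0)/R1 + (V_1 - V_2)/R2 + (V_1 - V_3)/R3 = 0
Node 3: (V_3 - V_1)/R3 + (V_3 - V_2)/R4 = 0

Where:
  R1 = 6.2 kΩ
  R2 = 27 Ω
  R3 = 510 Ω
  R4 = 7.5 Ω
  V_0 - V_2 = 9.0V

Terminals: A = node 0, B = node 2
Nodal analysis, taking node 2 as the 0 V reference.
Source V1 fixes V_0 = 9 V.
KCL at each unknown node (sum of currents leaving = 0; resistances in Ω):
  Node 1: (V_1 - 9)/6200 + (V_1 - 0)/27 + (V_1 - V_3)/510 = 0
  Node 3: (V_3 - V_1)/510 + (V_3 - 0)/7.5 = 0
Collecting terms (coefficients in siemens):
  0.03916·V_1 - 0.001961·V_3 = 0.001452
  0.1353·V_3 - 0.001961·V_1 = 0
Determinant D = (0.03916)(0.1353) - (-0.001961)(-0.001961) = 0.005294
V_1 = [(0.001452)(0.1353) - (-0.001961)(0)]/D = 0.0371 V
V_3 = [(0.03916)(0) - (0.001452)(-0.001961)]/D = 0.0005376 V
Power in each resistor, P = (ΔV)²/R:
  P_R1 = (9 - 0.0371)²/6200 = 0.01296 W
  P_R2 = (0.0371 - 0)²/27 = 0.00005097 W
  P_R3 = (0.0371 - 0.0005376)²/510 = 0.000002621 W
  P_R4 = (0 - 0.0005376)²/7.5 = 0.00000003854 W
P_total = P_R1 + P_R2 + P_R3 + P_R4 = 0.01301 W

Final answer: 0.01301 W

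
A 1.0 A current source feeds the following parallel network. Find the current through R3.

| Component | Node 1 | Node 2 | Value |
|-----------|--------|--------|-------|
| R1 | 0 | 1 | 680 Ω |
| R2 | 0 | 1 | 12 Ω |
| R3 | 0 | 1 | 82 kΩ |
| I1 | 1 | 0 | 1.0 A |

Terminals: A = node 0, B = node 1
All resistors sit directly between nodes 0 and 1, so they are in parallel and share one voltage V; the full source current 1 A splits among them.
1/R_par = 1/680 + 1/12 + 1/82000 = 0.08482 S  =>  R_par = 11.79 Ω
V = I × R_par = 1 × 11.79 = 11.79 V
I_R3 = V/R3 = 11.79/82000 = 0.0001438 A

Final answer: 0.0001438 A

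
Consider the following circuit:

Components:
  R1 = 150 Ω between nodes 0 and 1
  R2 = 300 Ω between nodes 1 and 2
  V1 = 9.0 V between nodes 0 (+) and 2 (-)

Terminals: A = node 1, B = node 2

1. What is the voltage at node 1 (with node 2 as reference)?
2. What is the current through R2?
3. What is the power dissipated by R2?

Nodal analysis, taking node 2 as the 0 V reference.
Source V1 fixes V_0 = 9 V.
KCL at each unknown node (sum of currents leaving = 0; resistances in Ω):
  Node 1: (V_1 - 9)/150 + (V_1 - 0)/300 = 0
Collecting terms: 0.01 × V_1 = 0.06  =>  V_1 = 6 V
Part 1:
  Read off the nodal solution: V_1 = 6 V
Part 2:
  I_R2 = (V_1 - V_2)/R2 = (6 - 0)/300 = 0.02 A
  Magnitude: I_R2 = 0.02 A
Part 3:
  I_R2 = (V_1 - V_2)/R2 = (6 - 0)/300 = 0.02 A
  P_R2 = I_R2² × R2 = (0.02)² × 300 = 0.12 W

Final answers:
1. V_1 = 6 V
2. I_R2 = 0.02 A
3. P_R2 = 0.12 W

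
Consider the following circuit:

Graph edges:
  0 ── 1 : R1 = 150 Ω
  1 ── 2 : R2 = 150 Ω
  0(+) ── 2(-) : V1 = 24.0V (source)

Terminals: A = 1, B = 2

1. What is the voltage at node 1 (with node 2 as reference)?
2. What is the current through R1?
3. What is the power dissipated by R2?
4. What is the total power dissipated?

Nodal analysis, taking node 2 as the 0 V reference.
Source V1 fixes V_0 = 24 V.
KCL at each unknown node (sum of currents leaving = 0; resistances in Ω):
  Node 1: (V_1 - 24)/150 + (V_1 - 0)/150 = 0
Collecting terms: 0.01333 × V_1 = 0.16  =>  V_1 = 12 V
Part 1:
  Read off the nodal solution: V_1 = 12 V
Part 2:
  I_R1 = (V_0 - V_1)/R1 = (24 - 12)/150 = 0.08 A
  Magnitude: I_R1 = 0.08 A
Part 3:
  I_R2 = (V_1 - V_2)/R2 = (12 - 0)/150 = 0.08 A
  P_R2 = I_R2² × R2 = (0.08)² × 150 = 0.96 W
Part 4:
  Power in each resistor, P = (ΔV)²/R:
    P_R1 = (24 - 12)²/150 = 0.96 W
    P_R2 = (12 - 0)²/150 = 0.96 W
  P_total = P_R1 + P_R2 = 1.92 W

Final answers:
1. V_1 = 12 V
2. I_R1 = 0.08 A
3. P_R2 = 0.96 W
4. P_total = 1.92 W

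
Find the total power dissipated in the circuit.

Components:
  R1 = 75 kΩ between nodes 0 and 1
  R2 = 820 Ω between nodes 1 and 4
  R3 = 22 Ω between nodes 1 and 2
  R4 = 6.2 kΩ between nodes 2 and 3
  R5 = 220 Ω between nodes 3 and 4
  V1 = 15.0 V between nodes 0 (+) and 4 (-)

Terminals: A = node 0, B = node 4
Nodal analysis, taking node 4 as the 0 V reference.
Source V1 fixes V_0 = 15 V.
KCL at each unknown node (sum of currents leaving = 0; resistances in Ω):
  Node 1: (V_1 - 15)/75000 + (V_1 - 0)/820 + (V_1 - V_2)/22 = 0
  Node 2: (V_2 - V_1)/22 + (V_2 - V_3)/6200 = 0
  Node 3: (V_3 - V_2)/6200 + (V_3 - 0)/220 = 0
Collecting terms (coefficients in siemens):
  0.04669·V_1 - 0.04545·V_2 = 0.0002
  0.04562·V_2 - 0.04545·V_1 - 0.0001613·V_3 = 0
  0.004707·V_3 - 0.0001613·V_2 = 0
Solving these 3 simultaneous equations (Gaussian elimination) gives:
  V_1 = 0.1441 V, V_2 = 0.1436 V, V_3 = 0.004921 V
Power in each resistor, P = (ΔV)²/R:
  P_R1 = (15 - 0.1441)²/75000 = 0.002943 W
  P_R2 = (0.1441 - 0)²/820 = 0.00002532 W
  P_R3 = (0.1441 - 0.1436)²/22 = 0.00000001101 W
  P_R4 = (0.1436 - 0.004921)²/6200 = 0.000003102 W
  P_R5 = (0.004921 - 0)²/220 = 0.0000001101 W
P_total = P_R1 + P_R2 + P_R3 + P_R4 + P_R5 = 0.002971 W

Final answer: 0.002971 W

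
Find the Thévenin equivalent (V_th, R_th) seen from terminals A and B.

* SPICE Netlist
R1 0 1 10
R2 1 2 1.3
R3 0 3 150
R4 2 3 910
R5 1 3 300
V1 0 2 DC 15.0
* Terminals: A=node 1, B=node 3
Step 1 — V_th is the open-circuit voltage V_A - V_B (nothing connected across the terminals).
Nodal analysis, taking node 2 as the 0 V reference.
Source V1 fixes V_0 = 15 V.
KCL at each unknown node (sum of currents leaving = 0; resistances in Ω):
  Node 1: (V_1 - 15)/10 + (V_1 - 0)/1.3 + (V_1 - V_3)/300 = 0
  Node 3: (V_3 - 15)/150 + (V_3 - 0)/910 + (V_3 - V_1)/300 = 0
Collecting terms (coefficients in siemens):
  0.8726·V_1 - 0.003333·V_3 = 1.5
  0.0111·V_3 - 0.003333·V_1 = 0.1
Determinant D = (0.8726)(0.0111) - (-0.003333)(-0.003333) = 0.009673
V_1 = [(1.5)(0.0111) - (-0.003333)(0.1)]/D = 1.756 V
V_3 = [(0.8726)(0.1) - (1.5)(-0.003333)]/D = 9.537 V
V_th = V_1 - V_3 = 1.756 - 9.537 = -7.782 V
Step 2 — R_th: zero the source — replace V1 by a short circuit (node 2 merges into node 0) — and find the resistance seen between A (node 1) and B (node 3).
Reduce the network between node 1 (A) and node 3 (B) by series/parallel combination:
  Rp1 = R1 ‖ R2 (parallel, both between nodes 0 and 1) = 1/(1/10 + 1/1.3) = 1.15 Ω
  Rp2 = R3 ‖ R4 (parallel, both between nodes 0 and 3) = 1/(1/150 + 1/910) = 128.8 Ω
  Rs1 = Rp1 + Rp2 (series, joined only at node 0) = 1.15 + 128.8 = 129.9 Ω
  Rp3 = R5 ‖ Rs1 (parallel, both between nodes 1 and 3) = 1/(1/300 + 1/129.9) = 90.66 Ω
R_th = 90.66 Ω

Final answer: V_th = -7.782 V, R_th = 90.66 Ω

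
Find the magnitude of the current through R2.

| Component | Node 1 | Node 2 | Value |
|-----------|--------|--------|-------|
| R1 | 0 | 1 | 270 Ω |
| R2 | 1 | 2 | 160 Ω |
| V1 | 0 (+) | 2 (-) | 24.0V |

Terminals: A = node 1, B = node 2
Nodal analysis, taking node 2 as the 0 V reference.
Source V1 fixes V_0 = 24 V.
KCL at each unknown node (sum of currents leaving = 0; resistances in Ω):
  Node 1: (V_1 - 24)/270 + (V_1 - 0)/160 = 0
Collecting terms: 0.009954 × V_1 = 0.08889  =>  V_1 = 8.93 V
I_R2 = (V_1 - V_2)/R2 = (8.93 - 0)/160 = 0.05581 A
|I_R2| = 0.05581 A

Final answer: |I_R2| = 0.05581 A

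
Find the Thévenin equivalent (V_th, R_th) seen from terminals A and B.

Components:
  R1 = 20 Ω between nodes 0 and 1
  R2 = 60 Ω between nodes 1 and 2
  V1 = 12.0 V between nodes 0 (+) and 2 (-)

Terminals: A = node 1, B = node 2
Step 1 — V_th is the open-circuit voltage V_A - V_B (nothing connected across the terminals).
Nodal analysis, taking node 2 as the 0 V reference.
Source V1 fixes V_0 = 12 V.
KCL at each unknown node (sum of currents leaving = 0; resistances in Ω):
  Node 1: (V_1 - 12)/20 + (V_1 - 0)/60 = 0
Collecting terms: 0.06667 × V_1 = 0.6  =>  V_1 = 9 V
V_th = V_1 - V_2 = 9 - 0 = 9 V
Step 2 — R_th: zero the source — replace V1 by a short circuit (node 2 merges into node 0) — and find the resistance seen between A (node 1) and B (node 0).
Reduce the network between node 1 (A) and node 0 (B) by series/parallel combination:
  Rp1 = R1 ‖ R2 (parallel, both between nodes 0 and 1) = 1/(1/20 + 1/60) = 15 Ω
R_th = 15 Ω

Final answer: V_th = 9 V, R_th = 15 Ω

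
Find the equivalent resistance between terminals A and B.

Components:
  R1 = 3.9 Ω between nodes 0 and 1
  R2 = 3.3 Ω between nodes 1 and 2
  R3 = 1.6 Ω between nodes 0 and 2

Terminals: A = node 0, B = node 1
Reduce the network between node 0 (A) and node 1 (B) by series/parallel combination:
  Rs1 = R3 + R2 (series, joined only at node 2) = 1.6 + 3.3 = 4.9 Ω
  Rp1 = R1 ‖ Rs1 (parallel, both between nodes 0 and 1) = 1/(1/3.9 + 1/4.9) = 2.172 Ω
R_eq = 2.172 Ω

Final answer: 2.172 Ω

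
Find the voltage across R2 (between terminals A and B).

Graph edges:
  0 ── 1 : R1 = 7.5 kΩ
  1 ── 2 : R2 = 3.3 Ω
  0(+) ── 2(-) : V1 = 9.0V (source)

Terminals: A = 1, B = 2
R1 and R2 are in series across V1 (node 0 → node 1 → node 2), and the output A–B is taken across R2, so this is a voltage divider.
Series current: I = V1/(R1 + R2) = 9/(7500 + 3.3) = 9/7503 = 0.001199 A
V_R2 = I × R2 = V1 × R2/(R1 + R2) = 9 × 3.3/7503 = 0.003958 V

Final answer: 0.003958 V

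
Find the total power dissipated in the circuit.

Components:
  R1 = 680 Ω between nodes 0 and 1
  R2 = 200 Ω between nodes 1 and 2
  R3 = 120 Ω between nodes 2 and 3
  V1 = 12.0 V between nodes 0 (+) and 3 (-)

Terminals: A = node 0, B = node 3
Nodal analysis, taking node 3 as the 0 V reference.
Source V1 fixes V_0 = 12 V.
KCL at each unknown node (sum of currents leaving = 0; resistances in Ω):
  Node 1: (V_1 - 12)/680 + (V_1 - V_2)/200 = 0
  Node 2: (V_2 - V_1)/200 + (V_2 - 0)/120 = 0
Collecting terms (coefficients in siemens):
  0.006471·V_1 - 0.005·V_2 = 0.01765
  0.01333·V_2 - 0.005·V_1 = 0
Determinant D = (0.006471)(0.01333) - (-0.005)(-0.005) = 0.00006127
V_1 = [(0.01765)(0.01333) - (-0.005)(0)]/D = 3.84 V
V_2 = [(0.006471)(0) - (0.01765)(-0.005)]/D = 1.44 V
Power in each resistor, P = (ΔV)²/R:
  P_R1 = (12 - 3.84)²/680 = 0.09792 W
  P_R2 = (3.84 - 1.44)²/200 = 0.0288 W
  P_R3 = (1.44 - 0)²/120 = 0.01728 W
P_total = P_R1 + P_R2 + P_R3 = 0.144 W

Final answer: 0.144 W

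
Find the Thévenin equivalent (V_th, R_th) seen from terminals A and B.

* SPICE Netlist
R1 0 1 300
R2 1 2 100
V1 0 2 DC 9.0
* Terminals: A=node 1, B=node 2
Step 1 — V_th is the open-circuit voltage V_A - V_B (nothing connected across the terminals).
Nodal analysis, taking node 2 as the 0 V reference.
Source V1 fixes V_0 = 9 V.
KCL at each unknown node (sum of currents leaving = 0; resistances in Ω):
  Node 1: (V_1 - 9)/300 + (V_1 - 0)/100 = 0
Collecting terms: 0.01333 × V_1 = 0.03  =>  V_1 = 2.25 V
V_th = V_1 - V_2 = 2.25 - 0 = 2.25 V
Step 2 — R_th: zero the source — replace V1 by a short circuit (node 2 merges into node 0) — and find the resistance seen between A (node 1) and B (node 0).
Reduce the network between node 1 (A) and node 0 (B) by series/parallel combination:
  Rp1 = R1 ‖ R2 (parallel, both between nodes 0 and 1) = 1/(1/300 + 1/100) = 75 Ω
R_th = 75 Ω

Final answer: V_th = 2.25 V, R_th = 75 Ω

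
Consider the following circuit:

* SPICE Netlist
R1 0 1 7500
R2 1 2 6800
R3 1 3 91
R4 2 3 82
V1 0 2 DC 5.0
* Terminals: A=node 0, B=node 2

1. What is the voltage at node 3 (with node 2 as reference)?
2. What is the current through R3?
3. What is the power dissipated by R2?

Nodal analysis, taking node 2 as the 0 V reference.
Source V1 fixes V_0 = 5 V.
KCL at each unknown node (sum of currents leaving = 0; resistances in Ω):
  Node 1: (V_1 - 5)/7500 + (V_1 - 0)/6800 + (V_1 - V_3)/91 = 0
  Node 3: (V_3 - V_1)/91 + (V_3 - 0)/82 = 0
Collecting terms (coefficients in siemens):
  0.01127·V_1 - 0.01099·V_3 = 0.0006667
  0.02318·V_3 - 0.01099·V_1 = 0
Determinant D = (0.01127)(0.02318) - (-0.01099)(-0.01099) = 0.0001405
V_1 = [(0.0006667)(0.02318) - (-0.01099)(0)]/D = 0.11 V
V_3 = [(0.01127)(0) - (0.0006667)(-0.01099)]/D = 0.05214 V
Part 1:
  Read off the nodal solution: V_3 = 0.05214 V
Part 2:
  I_R3 = (V_1 - V_3)/R3 = (0.11 - 0.05214)/91 = 0.0006358 A
  Magnitude: I_R3 = 0.0006358 A
Part 3:
  I_R2 = (V_1 - V_2)/R2 = (0.11 - 0)/6800 = 0.00001618 A
  P_R2 = I_R2² × R2 = (0.00001618)² × 6800 = 0.000001779 W

Final answers:
1. V_3 = 0.05214 V
2. I_R3 = 0.0006358 A
3. P_R2 = 1.779e-06 W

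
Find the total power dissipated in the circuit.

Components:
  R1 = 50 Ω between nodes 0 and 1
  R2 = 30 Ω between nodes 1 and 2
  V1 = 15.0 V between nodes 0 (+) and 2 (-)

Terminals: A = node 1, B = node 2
Nodal analysis, taking node 2 as the 0 V reference.
Source V1 fixes V_0 = 15 V.
KCL at each unknown node (sum of currents leaving = 0; resistances in Ω):
  Node 1: (V_1 - 15)/50 + (V_1 - 0)/30 = 0
Collecting terms: 0.05333 × V_1 = 0.3  =>  V_1 = 5.625 V
Power in each resistor, P = (ΔV)²/R:
  P_R1 = (15 - 5.625)²/50 = 1.758 W
  P_R2 = (5.625 - 0)²/30 = 1.055 W
P_total = P_R1 + P_R2 = 2.812 W

Final answer: 2.812 W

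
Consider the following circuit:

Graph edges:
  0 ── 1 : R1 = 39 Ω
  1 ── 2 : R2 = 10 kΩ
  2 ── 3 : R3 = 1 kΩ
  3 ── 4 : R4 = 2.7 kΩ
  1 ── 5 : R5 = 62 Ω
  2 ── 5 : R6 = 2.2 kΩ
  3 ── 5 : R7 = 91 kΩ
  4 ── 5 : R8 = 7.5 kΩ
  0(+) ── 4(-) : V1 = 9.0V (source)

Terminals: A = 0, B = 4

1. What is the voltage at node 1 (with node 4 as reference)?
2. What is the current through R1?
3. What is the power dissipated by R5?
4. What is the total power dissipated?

Nodal analysis, taking node 4 as the 0 V reference.
Source V1 fixes V_0 = 9 V.
KCL at each unknown node (sum of currents leaving = 0; resistances in Ω):
  Node 1: (V_1 - 9)/39 + (V_1 - V_2)/10000 + (V_1 - V_5)/62 = 0
  Node 2: (V_2 - V_1)/10000 + (V_2 - V_3)/1000 + (V_2 - V_5)/2200 = 0
  Node 3: (V_3 - V_2)/1000 + (V_3 - 0)/2700 + (V_3 - V_5)/91000 = 0
  Node 5: (V_5 - V_1)/62 + (V_5 - V_2)/2200 + (V_5 - V_3)/91000 + (V_5 - 0)/7500 = 0
Collecting terms (coefficients in siemens):
  0.04187·V_1 - 0.0001·V_2 - 0.01613·V_5 = 0.2308
  0.001555·V_2 - 0.0001·V_1 - 0.001·V_3 - 0.0004545·V_5 = 0
  0.001381·V_3 - 0.001·V_2 - 0.00001099·V_5 = 0
  0.01673·V_5 - 0.01613·V_1 - 0.0004545·V_2 - 0.00001099·V_3 = 0
Solving these 4 simultaneous equations (Gaussian elimination) gives:
  V_1 = 8.891 V, V_2 = 5.936 V, V_3 = 4.366 V, V_5 = 8.737 V
Part 1:
  Read off the nodal solution: V_1 = 8.891 V
Part 2:
  I_R1 = (V_0 - V_1)/R1 = (9 - 8.891)/39 = 0.002782 A
  Magnitude: I_R1 = 0.002782 A
Part 3:
  I_R5 = (V_1 - V_5)/R5 = (8.891 - 8.737)/62 = 0.002487 A
  P_R5 = I_R5² × R5 = (0.002487)² × 62 = 0.0003833 W
Part 4:
  Power in each resistor, P = (ΔV)²/R:
    P_R1 = (9 - 8.891)²/39 = 0.0003019 W
    P_R2 = (8.891 - 5.936)²/10000 = 0.0008738 W
    P_R3 = (5.936 - 4.366)²/1000 = 0.002462 W
    P_R4 = (4.366 - 0)²/2700 = 0.007061 W
    P_R5 = (8.891 - 8.737)²/62 = 0.0003833 W
    P_R6 = (5.936 - 8.737)²/2200 = 0.003568 W
    P_R7 = (4.366 - 8.737)²/91000 = 0.0002099 W
    P_R8 = (0 - 8.737)²/7500 = 0.01018 W
  P_total = P_R1 + P_R2 + P_R3 + P_R4 + P_R5 + P_R6 + P_R7 + P_R8 = 0.02504 W

Final answers:
1. V_1 = 8.891 V
2. I_R1 = 0.002782 A
3. P_R5 = 0.0003833 W
4. P_total = 0.02504 W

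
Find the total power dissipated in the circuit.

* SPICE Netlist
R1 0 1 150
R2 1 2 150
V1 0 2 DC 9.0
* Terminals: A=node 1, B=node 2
Nodal analysis, taking node 2 as the 0 V reference.
Source V1 fixes V_0 = 9 V.
KCL at each unknown node (sum of currents leaving = 0; resistances in Ω):
  Node 1: (V_1 - 9)/150 + (V_1 - 0)/150 = 0
Collecting terms: 0.01333 × V_1 = 0.06  =>  V_1 = 4.5 V
Power in each resistor, P = (ΔV)²/R:
  P_R1 = (9 - 4.5)²/150 = 0.135 W
  P_R2 = (4.5 - 0)²/150 = 0.135 W
P_total = P_R1 + P_R2 = 0.27 W

Final answer: 0.27 W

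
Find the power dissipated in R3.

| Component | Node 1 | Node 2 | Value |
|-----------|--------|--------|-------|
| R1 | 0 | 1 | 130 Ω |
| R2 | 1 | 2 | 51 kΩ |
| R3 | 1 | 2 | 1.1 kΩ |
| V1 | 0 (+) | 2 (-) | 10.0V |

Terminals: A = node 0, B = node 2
Nodal analysis, taking node 2 as the 0 V reference.
Source V1 fixes V_0 = 10 V.
KCL at each unknown node (sum of currents leaving = 0; resistances in Ω):
  Node 1: (V_1 - 10)/130 + (V_1 - 0)/51000 + (V_1 - 0)/1100 = 0
Collecting terms: 0.008621 × V_1 = 0.07692  =>  V_1 = 8.923 V
I_R3 = (V_1 - V_2)/R3 = (8.923 - 0)/1100 = 0.008112 A
P_R3 = I_R3² × R3 = (0.008112)² × 1100 = 0.07238 W

Final answer: 0.07238 W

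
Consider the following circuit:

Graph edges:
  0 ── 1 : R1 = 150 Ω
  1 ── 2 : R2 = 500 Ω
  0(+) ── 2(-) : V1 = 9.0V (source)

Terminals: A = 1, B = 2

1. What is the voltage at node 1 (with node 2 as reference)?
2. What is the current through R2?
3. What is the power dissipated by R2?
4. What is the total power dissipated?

Nodal analysis, taking node 2 as the 0 V reference.
Source V1 fixes V_0 = 9 V.
KCL at each unknown node (sum of currents leaving = 0; resistances in Ω):
  Node 1: (V_1 - 9)/150 + (V_1 - 0)/500 = 0
Collecting terms: 0.008667 × V_1 = 0.06  =>  V_1 = 6.923 V
Part 1:
  Read off the nodal solution: V_1 = 6.923 V
Part 2:
  I_R2 = (V_1 - V_2)/R2 = (6.923 - 0)/500 = 0.01385 A
  Magnitude: I_R2 = 0.01385 A
Part 3:
  I_R2 = (V_1 - V_2)/R2 = (6.923 - 0)/500 = 0.01385 A
  P_R2 = I_R2² × R2 = (0.01385)² × 500 = 0.09586 W
Part 4:
  Power in each resistor, P = (ΔV)²/R:
    P_R1 = (9 - 6.923)²/150 = 0.02876 W
    P_R2 = (6.923 - 0)²/500 = 0.09586 W
  P_total = P_R1 + P_R2 = 0.1246 W

Final answers:
1. V_1 = 6.923 V
2. I_R2 = 0.01385 A
3. P_R2 = 0.09586 W
4. P_total = 0.1246 W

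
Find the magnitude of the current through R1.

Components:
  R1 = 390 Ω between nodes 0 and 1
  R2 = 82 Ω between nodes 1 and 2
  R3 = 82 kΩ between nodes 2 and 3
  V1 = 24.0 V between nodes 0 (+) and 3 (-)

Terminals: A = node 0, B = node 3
Nodal analysis, taking node 3 as the 0 V reference.
Source V1 fixes V_0 = 24 V.
KCL at each unknown node (sum of currents leaving = 0; resistances in Ω):
  Node 1: (V_1 - 24)/390 + (V_1 - V_2)/82 = 0
  Node 2: (V_2 - V_1)/82 + (V_2 - 0)/82000 = 0
Collecting terms (coefficients in siemens):
  0.01476·V_1 - 0.0122·V_2 = 0.06154
  0.01221·V_2 - 0.0122·V_1 = 0
Determinant D = (0.01476)(0.01221) - (-0.0122)(-0.0122) = 0.00003145
V_1 = [(0.06154)(0.01221) - (-0.0122)(0)]/D = 23.89 V
V_2 = [(0.01476)(0) - (0.06154)(-0.0122)]/D = 23.86 V
I_R1 = (V_0 - V_1)/R1 = (24 - 23.89)/390 = 0.000291 A
|I_R1| = 0.000291 A

Final answer: |I_R1| = 0.000291 A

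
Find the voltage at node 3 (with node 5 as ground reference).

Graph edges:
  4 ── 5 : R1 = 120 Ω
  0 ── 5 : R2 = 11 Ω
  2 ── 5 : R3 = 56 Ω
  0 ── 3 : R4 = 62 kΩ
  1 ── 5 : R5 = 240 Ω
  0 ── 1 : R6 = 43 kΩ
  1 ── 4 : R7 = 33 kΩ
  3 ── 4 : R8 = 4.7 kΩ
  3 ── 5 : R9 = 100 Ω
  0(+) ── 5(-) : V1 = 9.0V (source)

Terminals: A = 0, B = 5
Nodal analysis, taking node 5 as the 0 V reference.
Source V1 fixes V_0 = 9 V.
KCL at each unknown node (sum of currents leaving = 0; resistances in Ω):
  Node 1: (V_1 - 0)/240 + (V_1 - 9)/43000 + (V_1 - V_4)/33000 = 0
  Node 2: (V_2 - 0)/56 = 0
  Node 3: (V_3 - 9)/62000 + (V_3 - V_4)/4700 + (V_3 - 0)/100 = 0
  Node 4: (V_4 - 0)/120 + (V_4 - V_1)/33000 + (V_4 - V_3)/4700 = 0
Collecting terms (coefficients in siemens):
  0.00422·V_1 - 0.0000303·V_4 = 0.0002093
  0.01786·V_2 = 0
  0.01023·V_3 - 0.0002128·V_4 = 0.0001452
  0.008576·V_4 - 0.0000303·V_1 - 0.0002128·V_3 = 0
Solving these 4 simultaneous equations (Gaussian elimination) gives:
  V_1 = 0.0496 V, V_2 = 0 V, V_3 = 0.0142 V, V_4 = 0.0005276 V
The requested potential is V_3 = 0.0142 V.

Final answer: V_3 = 0.0142 V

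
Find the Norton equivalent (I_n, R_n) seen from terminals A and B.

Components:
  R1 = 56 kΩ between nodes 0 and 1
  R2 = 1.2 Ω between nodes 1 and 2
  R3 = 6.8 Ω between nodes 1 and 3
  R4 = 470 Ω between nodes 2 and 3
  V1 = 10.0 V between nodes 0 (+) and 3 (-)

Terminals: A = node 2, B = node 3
Find the Thévenin equivalent first; then I_n = V_th/R_th and R_n = R_th.
Step 1 — V_th is the open-circuit voltage V_A - V_B (nothing connected across the terminals).
Nodal analysis, taking node 3 as the 0 V reference.
Source V1 fixes V_0 = 10 V.
KCL at each unknown node (sum of currents leaving = 0; resistances in Ω):
  Node 1: (V_1 - 10)/56000 + (V_1 - V_2)/1.2 + (V_1 - 0)/6.8 = 0
  Node 2: (V_2 - V_1)/1.2 + (V_2 - 0)/470 = 0
Collecting terms (coefficients in siemens):
  0.9804·V_1 - 0.8333·V_2 = 0.0001786
  0.8355·V_2 - 0.8333·V_1 = 0
Determinant D = (0.9804)(0.8355) - (-0.8333)(-0.8333) = 0.1246
V_1 = [(0.0001786)(0.8355) - (-0.8333)(0)]/D = 0.001197 V
V_2 = [(0.9804)(0) - (0.0001786)(-0.8333)]/D = 0.001194 V
V_th = V_2 - V_3 = 0.001194 - 0 = 0.001194 V
Step 2 — R_th: zero the source — replace V1 by a short circuit (node 3 merges into node 0) — and find the resistance seen between A (node 2) and B (node 0).
Reduce the network between node 2 (A) and node 0 (B) by series/parallel combination:
  Rp1 = R1 ‖ R3 (parallel, both between nodes 0 and 1) = 1/(1/56000 + 1/6.8) = 6.799 Ω
  Rs1 = R2 + Rp1 (series, joined only at node 1) = 1.2 + 6.799 = 7.999 Ω
  Rp2 = R4 ‖ Rs1 (parallel, both between nodes 0 and 2) = 1/(1/470 + 1/7.999) = 7.865 Ω
R_th = 7.865 Ω
I_n = V_th/R_th = 0.001194/7.865 = 0.0001518 A, and R_n = R_th = 7.865 Ω

Final answer: I_n = 0.0001518 A, R_n = 7.865 Ω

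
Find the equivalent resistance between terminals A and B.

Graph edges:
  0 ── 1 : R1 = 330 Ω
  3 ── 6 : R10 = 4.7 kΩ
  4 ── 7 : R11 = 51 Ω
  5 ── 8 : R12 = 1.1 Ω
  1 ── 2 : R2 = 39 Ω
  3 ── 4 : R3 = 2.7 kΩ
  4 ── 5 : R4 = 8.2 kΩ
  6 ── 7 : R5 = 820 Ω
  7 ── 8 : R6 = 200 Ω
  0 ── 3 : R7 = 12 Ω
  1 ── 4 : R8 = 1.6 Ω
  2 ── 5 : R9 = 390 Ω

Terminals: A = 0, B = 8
The network is not a plain series/parallel combination. Inject a 1 A test current into terminal A (node 0) and return it from terminal B (node 8); then R_eq = V_A / (1 A).
Nodal analysis, taking node 8 as the 0 V reference.
Current source I_test pushes 1 A into node 0 and draws it out of node 8.
KCL at each unknown node (sum of currents leaving = 0; resistances in Ω):
  Node 0: (V_0 - V_1)/330 + (V_0 - V_3)/12 - 1 = 0
  Node 1: (V_1 - V_0)/330 + (V_1 - V_2)/39 + (V_1 - V_4)/1.6 = 0
  Node 2: (V_2 - V_1)/39 + (V_2 - V_5)/390 = 0
  Node 3: (V_3 - V_0)/12 + (V_3 - V_4)/2700 + (V_3 - V_6)/4700 = 0
  Node 4: (V_4 - V_1)/1.6 + (V_4 - V_3)/2700 + (V_4 - V_5)/8200 + (V_4 - V_7)/51 = 0
  Node 5: (V_5 - V_2)/390 + (V_5 - V_4)/8200 + (V_5 - 0)/1.1 = 0
  Node 6: (V_6 - V_3)/4700 + (V_6 - V_7)/820 = 0
  Node 7: (V_7 - V_4)/51 + (V_7 - V_6)/820 + (V_7 - 0)/200 = 0
Collecting terms (coefficients in siemens):
  0.08636·V_0 - 0.00303·V_1 - 0.08333·V_3 = 1
  0.6537·V_1 - 0.00303·V_0 - 0.02564·V_2 - 0.625·V_4 = 0
  0.02821·V_2 - 0.02564·V_1 - 0.002564·V_5 = 0
  0.08392·V_3 - 0.08333·V_0 - 0.0003704·V_4 - 0.0002128·V_6 = 0
  0.6451·V_4 - 0.625·V_1 - 0.0003704·V_3 - 0.000122·V_5 - 0.01961·V_7 = 0
  0.9118·V_5 - 0.002564·V_2 - 0.000122·V_4 = 0
  0.001432·V_6 - 0.0002128·V_3 - 0.00122·V_7 = 0
  0.02583·V_7 - 0.01961·V_4 - 0.00122·V_6 = 0
Solving these 8 simultaneous equations (Gaussian elimination) gives:
  V_0 = 432.2 V, V_1 = 154.3 V, V_2 = 140.3 V, V_3 = 430.3 V
  V_4 = 153.5 V, V_5 = 0.415 V, V_6 = 170 V, V_7 = 124.5 V
R_eq = V_0 / 1 A = 432.2 Ω

Final answer: 432.2 Ω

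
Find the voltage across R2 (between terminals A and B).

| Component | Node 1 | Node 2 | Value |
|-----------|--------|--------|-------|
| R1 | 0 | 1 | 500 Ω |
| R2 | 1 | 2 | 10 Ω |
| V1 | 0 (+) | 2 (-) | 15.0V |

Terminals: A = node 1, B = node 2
R1 and R2 are in series across V1 (node 0 → node 1 → node 2), and the output A–B is taken across R2, so this is a voltage divider.
Series current: I = V1/(R1 + R2) = 15/(500 + 10) = 15/510 = 0.02941 A
V_R2 = I × R2 = V1 × R2/(R1 + R2) = 15 × 10/510 = 0.2941 V

Final answer: 0.2941 V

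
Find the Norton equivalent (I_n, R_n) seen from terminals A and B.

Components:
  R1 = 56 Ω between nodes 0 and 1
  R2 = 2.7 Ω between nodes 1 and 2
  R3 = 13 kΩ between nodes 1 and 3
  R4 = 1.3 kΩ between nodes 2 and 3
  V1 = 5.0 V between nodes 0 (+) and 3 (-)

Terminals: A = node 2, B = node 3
Find the Thévenin equivalent first; then I_n = V_th/R_th and R_n = R_th.
Step 1 — V_th is the open-circuit voltage V_A - V_B (nothing connected across the terminals).
Nodal analysis, taking node 3 as the 0 V reference.
Source V1 fixes V_0 = 5 V.
KCL at each unknown node (sum of currents leaving = 0; resistances in Ω):
  Node 1: (V_1 - 5)/56 + (V_1 - V_2)/2.7 + (V_1 - 0)/13000 = 0
  Node 2: (V_2 - V_1)/2.7 + (V_2 - 0)/1300 = 0
Collecting terms (coefficients in siemens):
  0.3883·V_1 - 0.3704·V_2 = 0.08929
  0.3711·V_2 - 0.3704·V_1 = 0
Determinant D = (0.3883)(0.3711) - (-0.3704)(-0.3704) = 0.006941
V_1 = [(0.08929)(0.3711) - (-0.3704)(0)]/D = 4.774 V
V_2 = [(0.3883)(0) - (0.08929)(-0.3704)]/D = 4.764 V
V_th = V_2 - V_3 = 4.764 - 0 = 4.764 V
Step 2 — R_th: zero the source — replace V1 by a short circuit (node 3 merges into node 0) — and find the resistance seen between A (node 2) and B (node 0).
Reduce the network between node 2 (A) and node 0 (B) by series/parallel combination:
  Rp1 = R1 ‖ R3 (parallel, both between nodes 0 and 1) = 1/(1/56 + 1/13000) = 55.76 Ω
  Rs1 = R2 + Rp1 (series, joined only at node 1) = 2.7 + 55.76 = 58.46 Ω
  Rp2 = R4 ‖ Rs1 (parallel, both between nodes 0 and 2) = 1/(1/1300 + 1/58.46) = 55.94 Ω
R_th = 55.94 Ω
I_n = V_th/R_th = 4.764/55.94 = 0.08516 A, and R_n = R_th = 55.94 Ω

Final answer: I_n = 0.08516 A, R_n = 55.94 Ω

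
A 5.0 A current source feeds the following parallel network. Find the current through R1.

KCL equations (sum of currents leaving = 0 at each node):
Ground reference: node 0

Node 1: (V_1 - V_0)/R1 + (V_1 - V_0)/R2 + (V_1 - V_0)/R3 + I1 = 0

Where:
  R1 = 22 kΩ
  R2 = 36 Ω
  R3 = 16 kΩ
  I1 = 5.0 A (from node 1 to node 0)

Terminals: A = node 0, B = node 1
All resistors sit directly between nodes 0 and 1, so they are in parallel and share one voltage V; the full source current 5 A splits among them.
1/R_par = 1/22000 + 1/36 + 1/16000 = 0.02789 S  =>  R_par = 35.86 Ω
V = I × R_par = 5 × 35.86 = 179.3 V
I_R1 = V/R1 = 179.3/22000 = 0.00815 A

Final answer: 0.00815 A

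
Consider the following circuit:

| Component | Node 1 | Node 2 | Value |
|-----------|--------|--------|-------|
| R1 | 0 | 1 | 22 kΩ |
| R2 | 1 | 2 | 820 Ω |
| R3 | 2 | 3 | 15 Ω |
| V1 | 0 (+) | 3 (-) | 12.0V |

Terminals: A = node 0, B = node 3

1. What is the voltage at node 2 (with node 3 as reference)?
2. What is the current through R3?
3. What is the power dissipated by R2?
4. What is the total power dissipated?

Nodal analysis, taking node 3 as the 0 V reference.
Source V1 fixes V_0 = 12 V.
KCL at each unknown node (sum of currents leaving = 0; resistances in Ω):
  Node 1: (V_1 - 12)/22000 + (V_1 - V_2)/820 = 0
  Node 2: (V_2 - V_1)/820 + (V_2 - 0)/15 = 0
Collecting terms (coefficients in siemens):
  0.001265·V_1 - 0.00122·V_2 = 0.0005455
  0.06789·V_2 - 0.00122·V_1 = 0
Determinant D = (0.001265)(0.06789) - (-0.00122)(-0.00122) = 0.00008439
V_1 = [(0.0005455)(0.06789) - (-0.00122)(0)]/D = 0.4388 V
V_2 = [(0.001265)(0) - (0.0005455)(-0.00122)]/D = 0.007883 V
Part 1:
  Read off the nodal solution: V_2 = 0.007883 V
Part 2:
  I_R3 = (V_2 - V_3)/R3 = (0.007883 - 0)/15 = 0.0005255 A
  Magnitude: I_R3 = 0.0005255 A
Part 3:
  I_R2 = (V_1 - V_2)/R2 = (0.4388 - 0.007883)/820 = 0.0005255 A
  P_R2 = I_R2² × R2 = (0.0005255)² × 820 = 0.0002265 W
Part 4:
  Power in each resistor, P = (ΔV)²/R:
    P_R1 = (12 - 0.4388)²/22000 = 0.006076 W
    P_R2 = (0.4388 - 0.007883)²/820 = 0.0002265 W
    P_R3 = (0.007883 - 0)²/15 = 0.000004142 W
  P_total = P_R1 + P_R2 + P_R3 = 0.006306 W

Final answers:
1. V_2 = 0.007883 V
2. I_R3 = 0.0005255 A
3. P_R2 = 0.0002265 W
4. P_total = 0.006306 W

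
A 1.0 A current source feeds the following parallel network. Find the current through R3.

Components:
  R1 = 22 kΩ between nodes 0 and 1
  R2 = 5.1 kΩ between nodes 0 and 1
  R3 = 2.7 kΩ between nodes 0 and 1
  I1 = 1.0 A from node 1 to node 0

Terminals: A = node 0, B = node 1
All resistors sit directly between nodes 0 and 1, so they are in parallel and share one voltage V; the full source current 1 A splits among them.
1/R_par = 1/22000 + 1/5100 + 1/2700 = 0.0006119 S  =>  R_par = 1634 Ω
V = I × R_par = 1 × 1634 = 1634 V
I_R3 = V/R3 = 1634/2700 = 0.6053 A

Final answer: 0.6053 A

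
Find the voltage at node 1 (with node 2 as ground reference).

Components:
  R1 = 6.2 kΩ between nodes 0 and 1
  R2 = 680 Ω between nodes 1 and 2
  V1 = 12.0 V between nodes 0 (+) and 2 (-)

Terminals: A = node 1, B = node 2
Nodal analysis, taking node 2 as the 0 V reference.
Source V1 fixes V_0 = 12 V.
KCL at each unknown node (sum of currents leaving = 0; resistances in Ω):
  Node 1: (V_1 - 12)/6200 + (V_1 - 0)/680 = 0
Collecting terms: 0.001632 × V_1 = 0.001935  =>  V_1 = 1.186 V
The requested potential is V_1 = 1.186 V.

Final answer: V_1 = 1.186 V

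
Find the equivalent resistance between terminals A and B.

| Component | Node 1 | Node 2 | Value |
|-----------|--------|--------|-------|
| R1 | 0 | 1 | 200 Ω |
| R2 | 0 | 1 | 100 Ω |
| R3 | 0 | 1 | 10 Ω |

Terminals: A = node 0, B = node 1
Reduce the network between node 0 (A) and node 1 (B) by series/parallel combination:
  Rp1 = R1 ‖ R2 ‖ R3 (parallel, all between nodes 0 and 1) = 1/(1/200 + 1/100 + 1/10) = 8.696 Ω
R_eq = 8.696 Ω

Final answer: 8.696 Ω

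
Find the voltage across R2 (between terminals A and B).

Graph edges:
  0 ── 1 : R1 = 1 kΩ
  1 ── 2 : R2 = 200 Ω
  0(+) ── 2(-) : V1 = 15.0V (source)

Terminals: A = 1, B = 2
R1 and R2 are in series across V1 (node 0 → node 1 → node 2), and the output A–B is taken across R2, so this is a voltage divider.
Series current: I = V1/(R1 + R2) = 15/(1000 + 200) = 15/1200 = 0.0125 A
V_R2 = I × R2 = V1 × R2/(R1 + R2) = 15 × 200/1200 = 2.5 V

Final answer: 2.5 V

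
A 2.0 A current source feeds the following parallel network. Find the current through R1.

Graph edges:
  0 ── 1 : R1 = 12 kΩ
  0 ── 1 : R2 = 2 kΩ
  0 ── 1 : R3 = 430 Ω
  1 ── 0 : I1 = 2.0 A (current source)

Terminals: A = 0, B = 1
All resistors sit directly between nodes 0 and 1, so they are in parallel and share one voltage V; the full source current 2 A splits among them.
1/R_par = 1/12000 + 1/2000 + 1/430 = 0.002909 S  =>  R_par = 343.8 Ω
V = I × R_par = 2 × 343.8 = 687.5 V
I_R1 = V/R1 = 687.5/12000 = 0.0573 A

Final answer: 0.0573 A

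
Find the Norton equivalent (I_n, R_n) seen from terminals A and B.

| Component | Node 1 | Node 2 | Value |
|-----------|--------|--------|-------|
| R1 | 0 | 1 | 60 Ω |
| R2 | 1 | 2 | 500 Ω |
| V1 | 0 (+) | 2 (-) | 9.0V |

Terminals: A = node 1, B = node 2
Find the Thévenin equivalent first; then I_n = V_th/R_th and R_n = R_th.
Step 1 — V_th is the open-circuit voltage V_A - V_B (nothing connected across the terminals).
Nodal analysis, taking node 2 as the 0 V reference.
Source V1 fixes V_0 = 9 V.
KCL at each unknown node (sum of currents leaving = 0; resistances in Ω):
  Node 1: (V_1 - 9)/60 + (V_1 - 0)/500 = 0
Collecting terms: 0.01867 × V_1 = 0.15  =>  V_1 = 8.036 V
V_th = V_1 - V_2 = 8.036 - 0 = 8.036 V
Step 2 — R_th: zero the source — replace V1 by a short circuit (node 2 merges into node 0) — and find the resistance seen between A (node 1) and B (node 0).
Reduce the network between node 1 (A) and node 0 (B) by series/parallel combination:
  Rp1 = R1 ‖ R2 (parallel, both between nodes 0 and 1) = 1/(1/60 + 1/500) = 53.57 Ω
R_th = 53.57 Ω
I_n = V_th/R_th = 8.036/53.57 = 0.15 A, and R_n = R_th = 53.57 Ω

Final answer: I_n = 0.15 A, R_n = 53.57 Ω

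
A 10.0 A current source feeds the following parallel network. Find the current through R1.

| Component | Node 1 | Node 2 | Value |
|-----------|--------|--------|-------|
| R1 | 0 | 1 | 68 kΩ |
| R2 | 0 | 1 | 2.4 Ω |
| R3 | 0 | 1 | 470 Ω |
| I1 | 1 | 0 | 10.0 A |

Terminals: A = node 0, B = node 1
All resistors sit directly between nodes 0 and 1, so they are in parallel and share one voltage V; the full source current 10 A splits among them.
1/R_par = 1/68000 + 1/2.4 + 1/470 = 0.4188 S  =>  R_par = 2.388 Ω
V = I × R_par = 10 × 2.388 = 23.88 V
I_R1 = V/R1 = 23.88/68000 = 0.0003511 A

Final answer: 0.0003511 A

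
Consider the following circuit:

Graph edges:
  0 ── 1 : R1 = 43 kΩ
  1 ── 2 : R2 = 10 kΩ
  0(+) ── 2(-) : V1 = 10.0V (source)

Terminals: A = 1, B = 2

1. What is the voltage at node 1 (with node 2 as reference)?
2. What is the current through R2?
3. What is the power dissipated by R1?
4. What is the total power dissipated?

Nodal analysis, taking node 2 as the 0 V reference.
Source V1 fixes V_0 = 10 V.
KCL at each unknown node (sum of currents leaving = 0; resistances in Ω):
  Node 1: (V_1 - 10)/43000 + (V_1 - 0)/10000 = 0
Collecting terms: 0.0001233 × V_1 = 0.0002326  =>  V_1 = 1.887 V
Part 1:
  Read off the nodal solution: V_1 = 1.887 V
Part 2:
  I_R2 = (V_1 - V_2)/R2 = (1.887 - 0)/10000 = 0.0001887 A
  Magnitude: I_R2 = 0.0001887 A
Part 3:
  I_R1 = (V_0 - V_1)/R1 = (10 - 1.887)/43000 = 0.0001887 A
  P_R1 = I_R1² × R1 = (0.0001887)² × 43000 = 0.001531 W
Part 4:
  Power in each resistor, P = (ΔV)²/R:
    P_R1 = (10 - 1.887)²/43000 = 0.001531 W
    P_R2 = (1.887 - 0)²/10000 = 0.000356 W
  P_total = P_R1 + P_R2 = 0.001887 W

Final answers:
1. V_1 = 1.887 V
2. I_R2 = 0.0001887 A
3. P_R1 = 0.001531 W
4. P_total = 0.001887 W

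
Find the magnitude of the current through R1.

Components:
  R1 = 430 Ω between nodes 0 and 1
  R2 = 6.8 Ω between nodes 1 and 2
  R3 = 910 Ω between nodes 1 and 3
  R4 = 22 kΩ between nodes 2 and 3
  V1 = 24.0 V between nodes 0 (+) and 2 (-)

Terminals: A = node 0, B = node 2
Nodal analysis, taking node 2 as the 0 V reference.
Source V1 fixes V_0 = 24 V.
KCL at each unknown node (sum of currents leaving = 0; resistances in Ω):
  Node 1: (V_1 - 24)/430 + (V_1 - 0)/6.8 + (V_1 - V_3)/910 = 0
  Node 3: (V_3 - V_1)/910 + (V_3 - 0)/22000 = 0
Collecting terms (coefficients in siemens):
  0.1505·V_1 - 0.001099·V_3 = 0.05581
  0.001144·V_3 - 0.001099·V_1 = 0
Determinant D = (0.1505)(0.001144) - (-0.001099)(-0.001099) = 0.000171
V_1 = [(0.05581)(0.001144) - (-0.001099)(0)]/D = 0.3735 V
V_3 = [(0.1505)(0) - (0.05581)(-0.001099)]/D = 0.3587 V
I_R1 = (V_0 - V_1)/R1 = (24 - 0.3735)/430 = 0.05495 A
|I_R1| = 0.05495 A

Final answer: |I_R1| = 0.05495 A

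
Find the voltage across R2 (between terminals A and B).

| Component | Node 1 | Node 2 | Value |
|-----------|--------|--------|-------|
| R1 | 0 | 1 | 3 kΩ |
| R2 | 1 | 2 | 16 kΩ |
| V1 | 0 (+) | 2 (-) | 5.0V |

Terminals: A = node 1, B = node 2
R1 and R2 are in series across V1 (node 0 → node 1 → node 2), and the output A–B is taken across R2, so this is a voltage divider.
Series current: I = V1/(R1 + R2) = 5/(3000 + 16000) = 5/19000 = 0.0002632 A
V_R2 = I × R2 = V1 × R2/(R1 + R2) = 5 × 16000/19000 = 4.211 V

Final answer: 4.211 V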